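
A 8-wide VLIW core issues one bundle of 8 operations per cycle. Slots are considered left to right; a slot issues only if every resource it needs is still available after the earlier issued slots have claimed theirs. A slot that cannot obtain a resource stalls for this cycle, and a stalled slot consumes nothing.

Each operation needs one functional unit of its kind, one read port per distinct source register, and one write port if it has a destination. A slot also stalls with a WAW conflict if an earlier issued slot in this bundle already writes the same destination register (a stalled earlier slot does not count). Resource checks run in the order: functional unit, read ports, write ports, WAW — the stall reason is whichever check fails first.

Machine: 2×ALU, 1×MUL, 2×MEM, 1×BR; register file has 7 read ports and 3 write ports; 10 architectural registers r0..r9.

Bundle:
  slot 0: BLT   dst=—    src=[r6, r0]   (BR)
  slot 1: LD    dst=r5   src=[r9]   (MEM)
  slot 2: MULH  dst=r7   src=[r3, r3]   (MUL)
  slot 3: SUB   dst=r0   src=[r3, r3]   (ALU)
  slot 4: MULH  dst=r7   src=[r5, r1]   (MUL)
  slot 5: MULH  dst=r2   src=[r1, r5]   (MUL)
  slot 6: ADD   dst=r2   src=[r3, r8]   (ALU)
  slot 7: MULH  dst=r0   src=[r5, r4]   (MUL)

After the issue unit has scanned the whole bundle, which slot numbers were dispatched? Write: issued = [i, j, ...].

issued = [0, 1, 2, 3]

  0. BR ⇒ go  {2A/1Mu/2Ld/0B | 5r 3w}
  1. MEM→r5 ⇒ go  {2A/1Mu/1Ld/0B | 4r 2w}
  2. MUL→r7 ⇒ go  {2A/0Mu/1Ld/0B | 3r 1w}
  3. ALU→r0 ⇒ go  {1A/0Mu/1Ld/0B | 2r 0w}
  4. MUL→r7 ⇒ no(FU)  {1A/0Mu/1Ld/0B | 2r 0w}
  5. MUL→r2 ⇒ no(FU)  {1A/0Mu/1Ld/0B | 2r 0w}
  6. ALU→r2 ⇒ no(WR_PORT)  {1A/0Mu/1Ld/0B | 2r 0w}
  7. MUL→r0 ⇒ no(FU)  {1A/0Mu/1Ld/0B | 2r 0w}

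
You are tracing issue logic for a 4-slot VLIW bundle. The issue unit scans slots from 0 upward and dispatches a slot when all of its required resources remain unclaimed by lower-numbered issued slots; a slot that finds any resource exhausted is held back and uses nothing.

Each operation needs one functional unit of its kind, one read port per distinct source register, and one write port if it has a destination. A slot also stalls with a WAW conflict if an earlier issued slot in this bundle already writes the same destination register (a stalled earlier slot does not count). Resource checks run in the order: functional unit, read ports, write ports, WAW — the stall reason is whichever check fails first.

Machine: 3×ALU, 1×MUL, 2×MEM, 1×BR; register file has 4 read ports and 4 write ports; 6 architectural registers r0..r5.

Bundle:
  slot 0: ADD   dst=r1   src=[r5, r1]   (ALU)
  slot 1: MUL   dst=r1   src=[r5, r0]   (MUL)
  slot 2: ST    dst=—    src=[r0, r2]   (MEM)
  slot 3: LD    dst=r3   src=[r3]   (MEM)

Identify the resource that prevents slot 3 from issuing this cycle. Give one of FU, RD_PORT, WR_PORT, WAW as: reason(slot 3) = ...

[0] ALU needs rd=2 wr=1: ok; after: ALU=2 MUL=1 MEM=2 BR=1, R=2, W=3
[1] MUL needs rd=2 wr=1: WAW; after: ALU=2 MUL=1 MEM=2 BR=1, R=2, W=3
[2] MEM needs rd=2 wr=0: ok; after: ALU=2 MUL=1 MEM=1 BR=1, R=0, W=3
[3] MEM needs rd=1 wr=1: RD_PORT; after: ALU=2 MUL=1 MEM=1 BR=1, R=0, W=3

reason(slot 3) = RD_PORT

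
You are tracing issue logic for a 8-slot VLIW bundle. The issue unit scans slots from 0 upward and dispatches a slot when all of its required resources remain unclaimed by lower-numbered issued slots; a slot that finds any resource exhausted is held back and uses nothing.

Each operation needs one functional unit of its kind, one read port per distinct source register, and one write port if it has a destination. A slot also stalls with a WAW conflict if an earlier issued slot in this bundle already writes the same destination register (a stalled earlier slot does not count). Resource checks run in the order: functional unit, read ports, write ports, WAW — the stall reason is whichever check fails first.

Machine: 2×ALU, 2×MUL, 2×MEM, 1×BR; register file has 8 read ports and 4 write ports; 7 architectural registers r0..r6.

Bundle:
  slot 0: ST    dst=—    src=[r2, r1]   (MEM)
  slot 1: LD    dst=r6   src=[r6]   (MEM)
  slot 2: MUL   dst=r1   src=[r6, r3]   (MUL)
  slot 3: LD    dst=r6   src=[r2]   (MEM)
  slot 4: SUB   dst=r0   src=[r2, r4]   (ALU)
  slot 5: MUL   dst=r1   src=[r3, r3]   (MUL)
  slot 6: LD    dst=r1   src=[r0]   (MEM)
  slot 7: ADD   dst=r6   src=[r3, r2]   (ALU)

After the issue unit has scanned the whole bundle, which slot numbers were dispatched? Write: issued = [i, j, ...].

issued = [0, 1, 2, 4]

slot 0 (MEM): ISSUE — free A2,Mu2,Ld1,B1 rp6 wp4
slot 1 (MEM): ISSUE — free A2,Mu2,Ld0,B1 rp5 wp3
slot 2 (MUL): ISSUE — free A2,Mu1,Ld0,B1 rp3 wp2
slot 3 (MEM): stall FU — free A2,Mu1,Ld0,B1 rp3 wp2
slot 4 (ALU): ISSUE — free A1,Mu1,Ld0,B1 rp1 wp1
slot 5 (MUL): stall WAW — free A1,Mu1,Ld0,B1 rp1 wp1
slot 6 (MEM): stall FU — free A1,Mu1,Ld0,B1 rp1 wp1
slot 7 (ALU): stall RD_PORT — free A1,Mu1,Ld0,B1 rp1 wp1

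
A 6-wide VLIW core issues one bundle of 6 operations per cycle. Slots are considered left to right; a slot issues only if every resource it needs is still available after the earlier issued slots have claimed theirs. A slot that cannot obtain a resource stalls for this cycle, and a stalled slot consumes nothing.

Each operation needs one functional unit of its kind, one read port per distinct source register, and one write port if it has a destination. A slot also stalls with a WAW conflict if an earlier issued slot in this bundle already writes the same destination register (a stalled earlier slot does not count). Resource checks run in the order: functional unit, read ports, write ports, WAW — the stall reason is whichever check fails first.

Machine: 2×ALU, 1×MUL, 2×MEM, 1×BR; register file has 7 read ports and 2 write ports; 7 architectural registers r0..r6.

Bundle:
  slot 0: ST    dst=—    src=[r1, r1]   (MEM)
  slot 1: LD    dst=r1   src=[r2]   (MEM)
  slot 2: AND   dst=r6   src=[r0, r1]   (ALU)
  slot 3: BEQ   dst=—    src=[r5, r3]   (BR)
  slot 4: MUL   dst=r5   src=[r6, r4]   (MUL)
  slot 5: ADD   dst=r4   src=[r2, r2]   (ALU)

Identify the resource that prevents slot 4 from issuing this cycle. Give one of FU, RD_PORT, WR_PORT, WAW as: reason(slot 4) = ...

reason(slot 4) = RD_PORT

(0) want 1×MEM +1rd +0wr — yes → AL2|MU1|ME1|BR1|rd6|wr2
(1) want 1×MEM +1rd +1wr — yes → AL2|MU1|ME0|BR1|rd5|wr1
(2) want 1×ALU +2rd +1wr — yes → AL1|MU1|ME0|BR1|rd3|wr0
(3) want 1×BR +2rd +0wr — yes → AL1|MU1|ME0|BR0|rd1|wr0
(4) want 1×MUL +2rd +1wr — RD_PORT → AL1|MU1|ME0|BR0|rd1|wr0
(5) want 1×ALU +1rd +1wr — WR_PORT → AL1|MU1|ME0|BR0|rd1|wr0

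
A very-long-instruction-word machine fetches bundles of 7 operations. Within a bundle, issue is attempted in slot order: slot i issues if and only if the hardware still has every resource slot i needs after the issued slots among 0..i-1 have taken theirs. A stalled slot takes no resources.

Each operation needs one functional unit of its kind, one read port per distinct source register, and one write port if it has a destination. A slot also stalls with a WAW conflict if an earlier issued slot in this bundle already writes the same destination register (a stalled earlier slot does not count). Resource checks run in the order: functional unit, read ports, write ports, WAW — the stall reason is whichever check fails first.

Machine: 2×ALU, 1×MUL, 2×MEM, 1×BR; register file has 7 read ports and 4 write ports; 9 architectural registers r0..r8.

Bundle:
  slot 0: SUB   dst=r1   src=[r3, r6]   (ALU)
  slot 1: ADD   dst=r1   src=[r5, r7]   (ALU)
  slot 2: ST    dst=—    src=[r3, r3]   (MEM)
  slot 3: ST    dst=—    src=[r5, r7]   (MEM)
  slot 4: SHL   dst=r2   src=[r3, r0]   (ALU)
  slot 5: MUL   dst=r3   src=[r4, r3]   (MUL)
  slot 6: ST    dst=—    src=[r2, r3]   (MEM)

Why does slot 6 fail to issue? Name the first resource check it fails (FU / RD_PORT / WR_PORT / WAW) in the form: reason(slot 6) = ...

reason(slot 6) = FU

(0) want 1×ALU +2rd +1wr — yes → AL1|MU1|ME2|BR1|rd5|wr3
(1) want 1×ALU +2rd +1wr — WAW → AL1|MU1|ME2|BR1|rd5|wr3
(2) want 1×MEM +1rd +0wr — yes → AL1|MU1|ME1|BR1|rd4|wr3
(3) want 1×MEM +2rd +0wr — yes → AL1|MU1|ME0|BR1|rd2|wr3
(4) want 1×ALU +2rd +1wr — yes → AL0|MU1|ME0|BR1|rd0|wr2
(5) want 1×MUL +2rd +1wr — RD_PORT → AL0|MU1|ME0|BR1|rd0|wr2
(6) want 1×MEM +2rd +0wr — FU → AL0|MU1|ME0|BR1|rd0|wr2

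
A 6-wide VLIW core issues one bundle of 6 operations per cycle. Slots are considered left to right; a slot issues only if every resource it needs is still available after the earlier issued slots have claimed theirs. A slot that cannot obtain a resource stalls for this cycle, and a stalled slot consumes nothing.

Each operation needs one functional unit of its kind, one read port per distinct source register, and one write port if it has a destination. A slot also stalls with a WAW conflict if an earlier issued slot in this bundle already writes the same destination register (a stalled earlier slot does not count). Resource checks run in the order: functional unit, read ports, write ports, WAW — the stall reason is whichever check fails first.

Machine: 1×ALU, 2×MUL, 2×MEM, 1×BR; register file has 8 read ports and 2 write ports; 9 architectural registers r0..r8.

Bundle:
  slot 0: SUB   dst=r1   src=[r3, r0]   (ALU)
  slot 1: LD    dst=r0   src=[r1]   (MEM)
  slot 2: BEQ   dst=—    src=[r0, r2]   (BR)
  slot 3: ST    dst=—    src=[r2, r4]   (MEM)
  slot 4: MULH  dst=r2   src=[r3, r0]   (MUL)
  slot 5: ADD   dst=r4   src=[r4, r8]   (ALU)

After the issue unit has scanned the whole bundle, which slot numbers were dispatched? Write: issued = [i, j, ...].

#0 ALU src=r3,r0 dispatched  <A:0 Mu:2 Ld:2 B:1 rd:6 wr:1>
#1 MEM src=r1 dispatched  <A:0 Mu:2 Ld:1 B:1 rd:5 wr:0>
#2 BR src=r0,r2 dispatched  <A:0 Mu:2 Ld:1 B:0 rd:3 wr:0>
#3 MEM src=r2,r4 dispatched  <A:0 Mu:2 Ld:0 B:0 rd:1 wr:0>
#4 MUL src=r3,r0 held:RD_PORT  <A:0 Mu:2 Ld:0 B:0 rd:1 wr:0>
#5 ALU src=r4,r8 held:FU  <A:0 Mu:2 Ld:0 B:0 rd:1 wr:0>

issued = [0, 1, 2, 3]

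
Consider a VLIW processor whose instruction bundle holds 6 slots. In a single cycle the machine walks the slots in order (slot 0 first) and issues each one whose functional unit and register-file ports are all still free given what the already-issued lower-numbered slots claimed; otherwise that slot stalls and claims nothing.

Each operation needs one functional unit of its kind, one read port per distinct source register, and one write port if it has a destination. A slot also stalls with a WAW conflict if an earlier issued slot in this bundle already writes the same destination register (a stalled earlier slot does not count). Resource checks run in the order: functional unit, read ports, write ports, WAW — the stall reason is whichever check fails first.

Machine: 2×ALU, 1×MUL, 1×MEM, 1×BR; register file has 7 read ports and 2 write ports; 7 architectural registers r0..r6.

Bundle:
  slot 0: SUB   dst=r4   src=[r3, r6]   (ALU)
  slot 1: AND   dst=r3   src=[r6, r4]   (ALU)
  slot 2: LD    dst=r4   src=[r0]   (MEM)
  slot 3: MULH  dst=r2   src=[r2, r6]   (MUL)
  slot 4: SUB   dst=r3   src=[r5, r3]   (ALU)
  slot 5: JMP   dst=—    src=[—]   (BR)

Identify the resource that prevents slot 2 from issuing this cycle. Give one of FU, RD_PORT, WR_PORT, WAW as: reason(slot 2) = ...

reason(slot 2) = WR_PORT

(0) want 1×ALU +2rd +1wr — yes → AL1|MU1|ME1|BR1|rd5|wr1
(1) want 1×ALU +2rd +1wr — yes → AL0|MU1|ME1|BR1|rd3|wr0
(2) want 1×MEM +1rd +1wr — WR_PORT → AL0|MU1|ME1|BR1|rd3|wr0
(3) want 1×MUL +2rd +1wr — WR_PORT → AL0|MU1|ME1|BR1|rd3|wr0
(4) want 1×ALU +2rd +1wr — FU → AL0|MU1|ME1|BR1|rd3|wr0
(5) want 1×BR +0rd +0wr — yes → AL0|MU1|ME1|BR0|rd3|wr0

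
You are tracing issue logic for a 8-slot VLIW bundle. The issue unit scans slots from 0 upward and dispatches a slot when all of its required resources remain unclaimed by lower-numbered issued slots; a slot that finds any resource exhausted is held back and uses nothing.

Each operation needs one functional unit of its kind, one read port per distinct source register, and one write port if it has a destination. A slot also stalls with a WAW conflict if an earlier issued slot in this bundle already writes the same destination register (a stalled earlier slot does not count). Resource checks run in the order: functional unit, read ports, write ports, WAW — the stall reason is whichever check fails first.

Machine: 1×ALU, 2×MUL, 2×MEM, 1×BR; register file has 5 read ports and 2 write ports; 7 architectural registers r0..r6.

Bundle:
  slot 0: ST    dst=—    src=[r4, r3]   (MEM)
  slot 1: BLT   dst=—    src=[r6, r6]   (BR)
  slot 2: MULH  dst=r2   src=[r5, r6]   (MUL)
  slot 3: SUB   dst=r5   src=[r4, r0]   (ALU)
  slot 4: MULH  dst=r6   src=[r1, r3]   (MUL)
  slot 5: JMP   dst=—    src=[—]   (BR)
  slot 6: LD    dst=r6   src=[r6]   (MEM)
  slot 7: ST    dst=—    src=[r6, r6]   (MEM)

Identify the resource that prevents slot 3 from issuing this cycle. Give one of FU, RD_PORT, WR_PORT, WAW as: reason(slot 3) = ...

reason(slot 3) = RD_PORT

  0. MEM ⇒ go  {1A/2Mu/1Ld/1B | 3r 2w}
  1. BR ⇒ go  {1A/2Mu/1Ld/0B | 2r 2w}
  2. MUL→r2 ⇒ go  {1A/1Mu/1Ld/0B | 0r 1w}
  3. ALU→r5 ⇒ no(RD_PORT)  {1A/1Mu/1Ld/0B | 0r 1w}
  4. MUL→r6 ⇒ no(RD_PORT)  {1A/1Mu/1Ld/0B | 0r 1w}
  5. BR ⇒ no(FU)  {1A/1Mu/1Ld/0B | 0r 1w}
  6. MEM→r6 ⇒ no(RD_PORT)  {1A/1Mu/1Ld/0B | 0r 1w}
  7. MEM ⇒ no(RD_PORT)  {1A/1Mu/1Ld/0B | 0r 1w}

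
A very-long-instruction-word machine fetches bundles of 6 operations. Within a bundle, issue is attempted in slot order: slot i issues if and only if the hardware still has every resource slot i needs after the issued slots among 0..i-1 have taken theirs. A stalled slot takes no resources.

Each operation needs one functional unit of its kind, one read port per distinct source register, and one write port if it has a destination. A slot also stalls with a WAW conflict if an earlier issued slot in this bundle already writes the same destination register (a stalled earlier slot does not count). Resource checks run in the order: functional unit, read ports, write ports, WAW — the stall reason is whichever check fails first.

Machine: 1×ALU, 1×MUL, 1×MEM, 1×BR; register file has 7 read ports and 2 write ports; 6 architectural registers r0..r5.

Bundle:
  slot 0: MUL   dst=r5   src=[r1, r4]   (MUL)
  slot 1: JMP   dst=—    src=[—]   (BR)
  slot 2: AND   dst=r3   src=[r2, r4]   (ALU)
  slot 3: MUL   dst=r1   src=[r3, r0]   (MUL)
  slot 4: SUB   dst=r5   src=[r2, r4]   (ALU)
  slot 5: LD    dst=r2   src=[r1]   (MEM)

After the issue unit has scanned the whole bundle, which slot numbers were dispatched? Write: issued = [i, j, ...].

#0 MUL src=r1,r4 dispatched  <A:1 Mu:0 Ld:1 B:1 rd:5 wr:1>
#1 BR src=- dispatched  <A:1 Mu:0 Ld:1 B:0 rd:5 wr:1>
#2 ALU src=r2,r4 dispatched  <A:0 Mu:0 Ld:1 B:0 rd:3 wr:0>
#3 MUL src=r3,r0 held:FU  <A:0 Mu:0 Ld:1 B:0 rd:3 wr:0>
#4 ALU src=r2,r4 held:FU  <A:0 Mu:0 Ld:1 B:0 rd:3 wr:0>
#5 MEM src=r1 held:WR_PORT  <A:0 Mu:0 Ld:1 B:0 rd:3 wr:0>

issued = [0, 1, 2]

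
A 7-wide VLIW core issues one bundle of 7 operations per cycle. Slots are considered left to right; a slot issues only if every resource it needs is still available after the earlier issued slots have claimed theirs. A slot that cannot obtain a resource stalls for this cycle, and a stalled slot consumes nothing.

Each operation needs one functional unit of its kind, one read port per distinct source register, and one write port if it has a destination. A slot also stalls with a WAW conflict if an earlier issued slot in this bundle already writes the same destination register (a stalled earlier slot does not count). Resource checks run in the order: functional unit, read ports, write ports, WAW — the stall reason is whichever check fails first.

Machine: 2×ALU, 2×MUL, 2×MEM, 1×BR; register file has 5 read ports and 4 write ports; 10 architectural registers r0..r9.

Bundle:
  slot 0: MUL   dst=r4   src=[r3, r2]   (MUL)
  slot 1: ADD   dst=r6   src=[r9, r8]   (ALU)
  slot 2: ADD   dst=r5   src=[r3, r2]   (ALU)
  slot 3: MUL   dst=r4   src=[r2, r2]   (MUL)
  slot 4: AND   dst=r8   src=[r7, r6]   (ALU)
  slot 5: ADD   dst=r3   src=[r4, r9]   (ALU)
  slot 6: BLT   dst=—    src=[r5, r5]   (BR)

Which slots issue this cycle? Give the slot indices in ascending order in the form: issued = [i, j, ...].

issued = [0, 1, 6]

slot 0 (MUL): ISSUE — free A2,Mu1,Ld2,B1 rp3 wp3
slot 1 (ALU): ISSUE — free A1,Mu1,Ld2,B1 rp1 wp2
slot 2 (ALU): stall RD_PORT — free A1,Mu1,Ld2,B1 rp1 wp2
slot 3 (MUL): stall WAW — free A1,Mu1,Ld2,B1 rp1 wp2
slot 4 (ALU): stall RD_PORT — free A1,Mu1,Ld2,B1 rp1 wp2
slot 5 (ALU): stall RD_PORT — free A1,Mu1,Ld2,B1 rp1 wp2
slot 6 (BR): ISSUE — free A1,Mu1,Ld2,B0 rp0 wp2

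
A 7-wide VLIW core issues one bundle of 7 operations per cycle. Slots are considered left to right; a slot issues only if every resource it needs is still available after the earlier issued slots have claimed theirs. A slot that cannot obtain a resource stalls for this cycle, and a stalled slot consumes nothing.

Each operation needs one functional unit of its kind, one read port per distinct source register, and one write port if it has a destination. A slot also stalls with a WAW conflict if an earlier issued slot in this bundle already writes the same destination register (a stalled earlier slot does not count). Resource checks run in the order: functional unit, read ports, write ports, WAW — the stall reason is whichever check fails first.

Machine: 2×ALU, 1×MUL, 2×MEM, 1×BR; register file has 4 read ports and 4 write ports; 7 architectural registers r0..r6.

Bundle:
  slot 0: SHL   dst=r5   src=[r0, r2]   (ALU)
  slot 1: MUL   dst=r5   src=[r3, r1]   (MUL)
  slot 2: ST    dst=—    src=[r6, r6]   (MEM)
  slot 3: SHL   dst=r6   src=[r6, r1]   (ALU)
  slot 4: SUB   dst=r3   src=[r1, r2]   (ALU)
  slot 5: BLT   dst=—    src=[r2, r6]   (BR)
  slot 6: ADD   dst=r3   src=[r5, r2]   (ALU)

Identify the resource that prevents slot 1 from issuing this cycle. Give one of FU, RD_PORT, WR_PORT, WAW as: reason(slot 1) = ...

#0 ALU src=r0,r2 dispatched  <A:1 Mu:1 Ld:2 B:1 rd:2 wr:3>
#1 MUL src=r3,r1 held:WAW  <A:1 Mu:1 Ld:2 B:1 rd:2 wr:3>
#2 MEM src=r6,r6 dispatched  <A:1 Mu:1 Ld:1 B:1 rd:1 wr:3>
#3 ALU src=r6,r1 held:RD_PORT  <A:1 Mu:1 Ld:1 B:1 rd:1 wr:3>
#4 ALU src=r1,r2 held:RD_PORT  <A:1 Mu:1 Ld:1 B:1 rd:1 wr:3>
#5 BR src=r2,r6 held:RD_PORT  <A:1 Mu:1 Ld:1 B:1 rd:1 wr:3>
#6 ALU src=r5,r2 held:RD_PORT  <A:1 Mu:1 Ld:1 B:1 rd:1 wr:3>

reason(slot 1) = WAW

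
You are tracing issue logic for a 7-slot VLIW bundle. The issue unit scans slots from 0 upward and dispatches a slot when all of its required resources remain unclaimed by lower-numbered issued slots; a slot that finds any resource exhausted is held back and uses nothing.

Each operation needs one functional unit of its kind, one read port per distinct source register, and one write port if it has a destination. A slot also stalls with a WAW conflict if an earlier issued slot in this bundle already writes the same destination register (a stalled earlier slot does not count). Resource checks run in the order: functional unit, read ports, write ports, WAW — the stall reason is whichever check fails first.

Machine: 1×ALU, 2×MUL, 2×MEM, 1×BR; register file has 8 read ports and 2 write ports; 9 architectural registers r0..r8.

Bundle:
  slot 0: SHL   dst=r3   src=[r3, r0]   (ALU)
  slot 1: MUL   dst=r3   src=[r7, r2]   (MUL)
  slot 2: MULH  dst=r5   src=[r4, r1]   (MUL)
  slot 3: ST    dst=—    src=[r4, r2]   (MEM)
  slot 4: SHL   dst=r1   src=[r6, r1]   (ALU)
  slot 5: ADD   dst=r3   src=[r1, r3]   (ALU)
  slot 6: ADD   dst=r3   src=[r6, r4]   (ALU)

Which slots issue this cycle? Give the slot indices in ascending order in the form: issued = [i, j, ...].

issued = [0, 2, 3]

[0] ALU needs rd=2 wr=1: ok; after: ALU=0 MUL=2 MEM=2 BR=1, R=6, W=1
[1] MUL needs rd=2 wr=1: WAW; after: ALU=0 MUL=2 MEM=2 BR=1, R=6, W=1
[2] MUL needs rd=2 wr=1: ok; after: ALU=0 MUL=1 MEM=2 BR=1, R=4, W=0
[3] MEM needs rd=2 wr=0: ok; after: ALU=0 MUL=1 MEM=1 BR=1, R=2, W=0
[4] ALU needs rd=2 wr=1: FU; after: ALU=0 MUL=1 MEM=1 BR=1, R=2, W=0
[5] ALU needs rd=2 wr=1: FU; after: ALU=0 MUL=1 MEM=1 BR=1, R=2, W=0
[6] ALU needs rd=2 wr=1: FU; after: ALU=0 MUL=1 MEM=1 BR=1, R=2, W=0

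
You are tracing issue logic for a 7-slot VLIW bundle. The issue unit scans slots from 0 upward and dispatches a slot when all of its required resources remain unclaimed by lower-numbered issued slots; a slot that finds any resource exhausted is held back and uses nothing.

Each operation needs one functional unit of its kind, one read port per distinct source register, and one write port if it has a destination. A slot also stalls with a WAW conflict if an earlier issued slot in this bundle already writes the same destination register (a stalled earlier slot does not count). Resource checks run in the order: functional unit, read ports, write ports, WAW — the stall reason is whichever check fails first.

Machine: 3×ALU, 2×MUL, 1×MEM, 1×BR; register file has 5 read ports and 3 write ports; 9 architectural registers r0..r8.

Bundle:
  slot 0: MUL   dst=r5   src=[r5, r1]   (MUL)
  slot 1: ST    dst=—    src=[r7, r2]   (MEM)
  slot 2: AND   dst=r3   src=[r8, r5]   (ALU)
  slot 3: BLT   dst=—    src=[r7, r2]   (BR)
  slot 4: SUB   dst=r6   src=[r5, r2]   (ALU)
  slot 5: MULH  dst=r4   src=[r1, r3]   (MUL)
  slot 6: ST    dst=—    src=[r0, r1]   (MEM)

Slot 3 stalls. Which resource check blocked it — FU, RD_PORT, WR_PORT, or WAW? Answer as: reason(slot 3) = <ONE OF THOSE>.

slot 0 (MUL): ISSUE — free A3,Mu1,Ld1,B1 rp3 wp2
slot 1 (MEM): ISSUE — free A3,Mu1,Ld0,B1 rp1 wp2
slot 2 (ALU): stall RD_PORT — free A3,Mu1,Ld0,B1 rp1 wp2
slot 3 (BR): stall RD_PORT — free A3,Mu1,Ld0,B1 rp1 wp2
slot 4 (ALU): stall RD_PORT — free A3,Mu1,Ld0,B1 rp1 wp2
slot 5 (MUL): stall RD_PORT — free A3,Mu1,Ld0,B1 rp1 wp2
slot 6 (MEM): stall FU — free A3,Mu1,Ld0,B1 rp1 wp2

reason(slot 3) = RD_PORT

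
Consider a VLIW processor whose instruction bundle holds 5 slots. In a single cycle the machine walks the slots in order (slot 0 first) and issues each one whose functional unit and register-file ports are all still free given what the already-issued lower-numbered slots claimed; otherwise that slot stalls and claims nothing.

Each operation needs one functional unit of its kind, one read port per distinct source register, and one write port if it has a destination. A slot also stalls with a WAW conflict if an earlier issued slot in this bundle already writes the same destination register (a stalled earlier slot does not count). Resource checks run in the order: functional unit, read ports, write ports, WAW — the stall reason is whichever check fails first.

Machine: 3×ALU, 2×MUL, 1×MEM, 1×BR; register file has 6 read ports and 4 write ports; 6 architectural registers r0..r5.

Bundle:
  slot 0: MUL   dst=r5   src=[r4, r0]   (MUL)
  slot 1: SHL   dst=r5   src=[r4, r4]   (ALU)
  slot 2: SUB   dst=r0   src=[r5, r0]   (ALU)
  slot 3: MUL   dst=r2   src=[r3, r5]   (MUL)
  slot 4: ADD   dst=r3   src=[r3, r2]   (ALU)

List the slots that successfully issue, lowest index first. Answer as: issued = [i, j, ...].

issued = [0, 2, 3]

#0 MUL src=r4,r0 dispatched  <A:3 Mu:1 Ld:1 B:1 rd:4 wr:3>
#1 ALU src=r4,r4 held:WAW  <A:3 Mu:1 Ld:1 B:1 rd:4 wr:3>
#2 ALU src=r5,r0 dispatched  <A:2 Mu:1 Ld:1 B:1 rd:2 wr:2>
#3 MUL src=r3,r5 dispatched  <A:2 Mu:0 Ld:1 B:1 rd:0 wr:1>
#4 ALU src=r3,r2 held:RD_PORT  <A:2 Mu:0 Ld:1 B:1 rd:0 wr:1>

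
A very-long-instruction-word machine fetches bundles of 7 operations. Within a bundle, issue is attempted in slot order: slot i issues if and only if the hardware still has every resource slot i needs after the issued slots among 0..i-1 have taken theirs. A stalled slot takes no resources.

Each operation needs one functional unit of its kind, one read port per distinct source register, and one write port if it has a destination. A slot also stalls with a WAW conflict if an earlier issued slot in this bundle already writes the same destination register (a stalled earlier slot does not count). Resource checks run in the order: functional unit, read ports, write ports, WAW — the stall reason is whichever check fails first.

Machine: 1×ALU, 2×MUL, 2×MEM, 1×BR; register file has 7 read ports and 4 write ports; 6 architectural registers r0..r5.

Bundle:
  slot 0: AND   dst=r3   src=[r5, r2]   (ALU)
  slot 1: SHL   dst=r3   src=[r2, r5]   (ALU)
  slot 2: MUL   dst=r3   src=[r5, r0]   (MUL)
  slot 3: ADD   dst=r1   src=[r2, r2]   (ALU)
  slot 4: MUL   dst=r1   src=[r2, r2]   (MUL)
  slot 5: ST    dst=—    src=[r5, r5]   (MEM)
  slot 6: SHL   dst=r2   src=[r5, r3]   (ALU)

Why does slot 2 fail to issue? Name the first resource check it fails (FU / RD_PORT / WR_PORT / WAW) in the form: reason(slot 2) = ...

slot 0 (ALU): ISSUE — free A0,Mu2,Ld2,B1 rp5 wp3
slot 1 (ALU): stall FU — free A0,Mu2,Ld2,B1 rp5 wp3
slot 2 (MUL): stall WAW — free A0,Mu2,Ld2,B1 rp5 wp3
slot 3 (ALU): stall FU — free A0,Mu2,Ld2,B1 rp5 wp3
slot 4 (MUL): ISSUE — free A0,Mu1,Ld2,B1 rp4 wp2
slot 5 (MEM): ISSUE — free A0,Mu1,Ld1,B1 rp3 wp2
slot 6 (ALU): stall FU — free A0,Mu1,Ld1,B1 rp3 wp2

reason(slot 2) = WAW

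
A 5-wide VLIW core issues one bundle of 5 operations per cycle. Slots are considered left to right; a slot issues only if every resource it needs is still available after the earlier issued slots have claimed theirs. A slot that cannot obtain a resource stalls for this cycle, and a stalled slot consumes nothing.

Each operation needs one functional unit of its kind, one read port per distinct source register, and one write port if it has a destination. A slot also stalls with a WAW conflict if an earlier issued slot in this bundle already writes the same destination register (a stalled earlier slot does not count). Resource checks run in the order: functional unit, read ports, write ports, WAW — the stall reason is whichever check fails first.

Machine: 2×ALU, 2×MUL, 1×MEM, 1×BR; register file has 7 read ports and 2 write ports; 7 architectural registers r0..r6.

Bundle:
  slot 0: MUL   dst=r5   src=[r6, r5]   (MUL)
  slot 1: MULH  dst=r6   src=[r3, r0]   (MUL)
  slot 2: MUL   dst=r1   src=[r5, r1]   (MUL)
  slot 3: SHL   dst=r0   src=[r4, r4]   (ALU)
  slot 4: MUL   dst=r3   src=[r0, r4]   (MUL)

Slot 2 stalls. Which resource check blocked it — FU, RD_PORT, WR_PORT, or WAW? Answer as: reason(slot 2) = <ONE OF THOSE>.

reason(slot 2) = FU

#0 MUL src=r6,r5 dispatched  <A:2 Mu:1 Ld:1 B:1 rd:5 wr:1>
#1 MUL src=r3,r0 dispatched  <A:2 Mu:0 Ld:1 B:1 rd:3 wr:0>
#2 MUL src=r5,r1 held:FU  <A:2 Mu:0 Ld:1 B:1 rd:3 wr:0>
#3 ALU src=r4,r4 held:WR_PORT  <A:2 Mu:0 Ld:1 B:1 rd:3 wr:0>
#4 MUL src=r0,r4 held:FU  <A:2 Mu:0 Ld:1 B:1 rd:3 wr:0>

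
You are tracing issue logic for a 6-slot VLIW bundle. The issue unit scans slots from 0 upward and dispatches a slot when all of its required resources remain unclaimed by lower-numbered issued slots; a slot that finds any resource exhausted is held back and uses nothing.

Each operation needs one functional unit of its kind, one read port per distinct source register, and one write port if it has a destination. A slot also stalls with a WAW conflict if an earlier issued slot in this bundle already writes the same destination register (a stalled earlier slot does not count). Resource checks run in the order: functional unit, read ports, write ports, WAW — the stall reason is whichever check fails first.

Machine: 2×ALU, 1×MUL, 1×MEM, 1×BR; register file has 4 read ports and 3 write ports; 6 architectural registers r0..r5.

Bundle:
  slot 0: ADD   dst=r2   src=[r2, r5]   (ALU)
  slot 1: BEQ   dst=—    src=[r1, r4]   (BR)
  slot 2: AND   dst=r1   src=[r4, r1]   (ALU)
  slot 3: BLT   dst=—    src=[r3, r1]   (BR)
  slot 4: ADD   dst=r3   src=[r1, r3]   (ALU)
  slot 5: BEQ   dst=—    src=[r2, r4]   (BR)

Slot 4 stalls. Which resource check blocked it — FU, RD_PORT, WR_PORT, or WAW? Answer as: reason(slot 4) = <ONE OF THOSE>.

#0 ALU src=r2,r5 dispatched  <A:1 Mu:1 Ld:1 B:1 rd:2 wr:2>
#1 BR src=r1,r4 dispatched  <A:1 Mu:1 Ld:1 B:0 rd:0 wr:2>
#2 ALU src=r4,r1 held:RD_PORT  <A:1 Mu:1 Ld:1 B:0 rd:0 wr:2>
#3 BR src=r3,r1 held:FU  <A:1 Mu:1 Ld:1 B:0 rd:0 wr:2>
#4 ALU src=r1,r3 held:RD_PORT  <A:1 Mu:1 Ld:1 B:0 rd:0 wr:2>
#5 BR src=r2,r4 held:FU  <A:1 Mu:1 Ld:1 B:0 rd:0 wr:2>

reason(slot 4) = RD_PORT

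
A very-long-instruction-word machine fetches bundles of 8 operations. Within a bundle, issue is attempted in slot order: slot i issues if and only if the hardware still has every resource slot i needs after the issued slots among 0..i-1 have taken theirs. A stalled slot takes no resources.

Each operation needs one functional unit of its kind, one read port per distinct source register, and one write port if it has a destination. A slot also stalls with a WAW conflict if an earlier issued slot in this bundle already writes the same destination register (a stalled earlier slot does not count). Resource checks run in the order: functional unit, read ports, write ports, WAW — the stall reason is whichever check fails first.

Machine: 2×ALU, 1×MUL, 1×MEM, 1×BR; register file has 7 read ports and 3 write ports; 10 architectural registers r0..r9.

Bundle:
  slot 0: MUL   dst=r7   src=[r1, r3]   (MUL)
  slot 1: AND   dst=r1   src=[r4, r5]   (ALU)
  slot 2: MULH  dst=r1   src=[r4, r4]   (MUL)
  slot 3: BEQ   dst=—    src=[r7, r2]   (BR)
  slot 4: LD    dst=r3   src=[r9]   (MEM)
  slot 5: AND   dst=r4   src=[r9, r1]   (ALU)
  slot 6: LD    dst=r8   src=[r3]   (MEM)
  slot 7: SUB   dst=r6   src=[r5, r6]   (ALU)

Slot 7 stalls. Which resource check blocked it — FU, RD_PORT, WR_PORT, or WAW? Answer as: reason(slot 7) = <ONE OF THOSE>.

reason(slot 7) = RD_PORT

(0) want 1×MUL +2rd +1wr — yes → AL2|MU0|ME1|BR1|rd5|wr2
(1) want 1×ALU +2rd +1wr — yes → AL1|MU0|ME1|BR1|rd3|wr1
(2) want 1×MUL +1rd +1wr — FU → AL1|MU0|ME1|BR1|rd3|wr1
(3) want 1×BR +2rd +0wr — yes → AL1|MU0|ME1|BR0|rd1|wr1
(4) want 1×MEM +1rd +1wr — yes → AL1|MU0|ME0|BR0|rd0|wr0
(5) want 1×ALU +2rd +1wr — RD_PORT → AL1|MU0|ME0|BR0|rd0|wr0
(6) want 1×MEM +1rd +1wr — FU → AL1|MU0|ME0|BR0|rd0|wr0
(7) want 1×ALU +2rd +1wr — RD_PORT → AL1|MU0|ME0|BR0|rd0|wr0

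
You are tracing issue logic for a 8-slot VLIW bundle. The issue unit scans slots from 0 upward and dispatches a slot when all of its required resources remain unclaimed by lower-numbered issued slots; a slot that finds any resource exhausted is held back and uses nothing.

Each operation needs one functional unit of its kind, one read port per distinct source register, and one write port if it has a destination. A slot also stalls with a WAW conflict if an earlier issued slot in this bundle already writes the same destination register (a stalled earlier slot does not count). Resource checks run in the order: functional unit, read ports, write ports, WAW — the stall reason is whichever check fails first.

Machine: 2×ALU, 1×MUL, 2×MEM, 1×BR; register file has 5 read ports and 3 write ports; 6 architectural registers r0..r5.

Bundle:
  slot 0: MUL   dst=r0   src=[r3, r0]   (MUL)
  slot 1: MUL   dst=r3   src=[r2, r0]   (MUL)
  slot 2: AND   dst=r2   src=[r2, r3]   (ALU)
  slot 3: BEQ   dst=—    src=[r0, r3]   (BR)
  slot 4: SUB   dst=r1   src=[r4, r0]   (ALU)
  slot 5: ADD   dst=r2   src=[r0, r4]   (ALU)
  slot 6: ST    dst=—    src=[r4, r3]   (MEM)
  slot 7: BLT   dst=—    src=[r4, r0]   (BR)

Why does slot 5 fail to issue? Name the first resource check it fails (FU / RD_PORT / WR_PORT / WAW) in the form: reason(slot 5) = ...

  0. MUL→r0 ⇒ go  {2A/0Mu/2Ld/1B | 3r 2w}
  1. MUL→r3 ⇒ no(FU)  {2A/0Mu/2Ld/1B | 3r 2w}
  2. ALU→r2 ⇒ go  {1A/0Mu/2Ld/1B | 1r 1w}
  3. BR ⇒ no(RD_PORT)  {1A/0Mu/2Ld/1B | 1r 1w}
  4. ALU→r1 ⇒ no(RD_PORT)  {1A/0Mu/2Ld/1B | 1r 1w}
  5. ALU→r2 ⇒ no(RD_PORT)  {1A/0Mu/2Ld/1B | 1r 1w}
  6. MEM ⇒ no(RD_PORT)  {1A/0Mu/2Ld/1B | 1r 1w}
  7. BR ⇒ no(RD_PORT)  {1A/0Mu/2Ld/1B | 1r 1w}

reason(slot 5) = RD_PORT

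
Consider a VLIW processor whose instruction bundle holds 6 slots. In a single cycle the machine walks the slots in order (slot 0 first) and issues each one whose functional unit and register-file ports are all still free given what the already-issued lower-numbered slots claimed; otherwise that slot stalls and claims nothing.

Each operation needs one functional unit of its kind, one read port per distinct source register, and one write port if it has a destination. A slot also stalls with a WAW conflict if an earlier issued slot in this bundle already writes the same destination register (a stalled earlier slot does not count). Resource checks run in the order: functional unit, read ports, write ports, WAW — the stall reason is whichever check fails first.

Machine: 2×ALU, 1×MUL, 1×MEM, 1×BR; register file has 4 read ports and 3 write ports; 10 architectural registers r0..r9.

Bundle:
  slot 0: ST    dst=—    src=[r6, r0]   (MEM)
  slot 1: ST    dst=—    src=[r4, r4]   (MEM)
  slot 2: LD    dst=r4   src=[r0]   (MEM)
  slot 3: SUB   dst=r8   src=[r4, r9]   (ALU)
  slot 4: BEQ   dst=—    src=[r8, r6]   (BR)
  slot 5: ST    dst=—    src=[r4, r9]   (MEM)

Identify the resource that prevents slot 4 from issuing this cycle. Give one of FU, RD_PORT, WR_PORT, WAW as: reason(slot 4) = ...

reason(slot 4) = RD_PORT

slot 0 (MEM): ISSUE — free A2,Mu1,Ld0,B1 rp2 wp3
slot 1 (MEM): stall FU — free A2,Mu1,Ld0,B1 rp2 wp3
slot 2 (MEM): stall FU — free A2,Mu1,Ld0,B1 rp2 wp3
slot 3 (ALU): ISSUE — free A1,Mu1,Ld0,B1 rp0 wp2
slot 4 (BR): stall RD_PORT — free A1,Mu1,Ld0,B1 rp0 wp2
slot 5 (MEM): stall FU — free A1,Mu1,Ld0,B1 rp0 wp2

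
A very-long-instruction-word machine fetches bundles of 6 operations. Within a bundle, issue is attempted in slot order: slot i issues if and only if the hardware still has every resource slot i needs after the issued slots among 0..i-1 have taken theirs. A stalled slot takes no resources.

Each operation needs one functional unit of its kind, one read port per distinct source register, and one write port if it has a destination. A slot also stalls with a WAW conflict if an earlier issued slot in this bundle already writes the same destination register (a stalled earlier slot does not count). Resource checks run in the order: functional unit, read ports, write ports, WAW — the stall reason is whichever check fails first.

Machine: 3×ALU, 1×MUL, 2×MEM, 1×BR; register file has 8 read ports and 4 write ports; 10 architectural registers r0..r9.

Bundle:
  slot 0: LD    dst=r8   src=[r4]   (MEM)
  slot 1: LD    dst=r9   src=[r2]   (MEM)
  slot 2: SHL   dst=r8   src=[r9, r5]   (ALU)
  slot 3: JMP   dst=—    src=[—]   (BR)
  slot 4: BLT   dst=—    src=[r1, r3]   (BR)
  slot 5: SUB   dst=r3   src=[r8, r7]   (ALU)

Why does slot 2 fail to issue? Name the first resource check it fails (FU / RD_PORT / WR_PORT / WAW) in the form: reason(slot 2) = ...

slot 0 (MEM): ISSUE — free A3,Mu1,Ld1,B1 rp7 wp3
slot 1 (MEM): ISSUE — free A3,Mu1,Ld0,B1 rp6 wp2
slot 2 (ALU): stall WAW — free A3,Mu1,Ld0,B1 rp6 wp2
slot 3 (BR): ISSUE — free A3,Mu1,Ld0,B0 rp6 wp2
slot 4 (BR): stall FU — free A3,Mu1,Ld0,B0 rp6 wp2
slot 5 (ALU): ISSUE — free A2,Mu1,Ld0,B0 rp4 wp1

reason(slot 2) = WAW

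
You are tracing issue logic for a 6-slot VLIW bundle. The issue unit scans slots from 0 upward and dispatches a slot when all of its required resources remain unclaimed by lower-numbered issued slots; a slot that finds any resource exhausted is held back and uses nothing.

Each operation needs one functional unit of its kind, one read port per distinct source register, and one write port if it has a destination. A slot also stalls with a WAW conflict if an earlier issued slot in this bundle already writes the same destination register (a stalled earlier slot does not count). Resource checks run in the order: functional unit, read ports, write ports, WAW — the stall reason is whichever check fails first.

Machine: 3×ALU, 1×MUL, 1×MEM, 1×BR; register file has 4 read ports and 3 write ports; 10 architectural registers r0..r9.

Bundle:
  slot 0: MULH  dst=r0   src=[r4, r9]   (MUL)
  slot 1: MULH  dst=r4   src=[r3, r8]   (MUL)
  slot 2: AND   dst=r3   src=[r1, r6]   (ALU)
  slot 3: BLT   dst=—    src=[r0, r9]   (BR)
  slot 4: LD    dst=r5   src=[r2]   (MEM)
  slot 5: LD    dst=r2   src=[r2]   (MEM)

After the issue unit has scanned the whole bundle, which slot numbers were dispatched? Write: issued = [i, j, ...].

#0 MUL src=r4,r9 dispatched  <A:3 Mu:0 Ld:1 B:1 rd:2 wr:2>
#1 MUL src=r3,r8 held:FU  <A:3 Mu:0 Ld:1 B:1 rd:2 wr:2>
#2 ALU src=r1,r6 dispatched  <A:2 Mu:0 Ld:1 B:1 rd:0 wr:1>
#3 BR src=r0,r9 held:RD_PORT  <A:2 Mu:0 Ld:1 B:1 rd:0 wr:1>
#4 MEM src=r2 held:RD_PORT  <A:2 Mu:0 Ld:1 B:1 rd:0 wr:1>
#5 MEM src=r2 held:RD_PORT  <A:2 Mu:0 Ld:1 B:1 rd:0 wr:1>

issued = [0, 2]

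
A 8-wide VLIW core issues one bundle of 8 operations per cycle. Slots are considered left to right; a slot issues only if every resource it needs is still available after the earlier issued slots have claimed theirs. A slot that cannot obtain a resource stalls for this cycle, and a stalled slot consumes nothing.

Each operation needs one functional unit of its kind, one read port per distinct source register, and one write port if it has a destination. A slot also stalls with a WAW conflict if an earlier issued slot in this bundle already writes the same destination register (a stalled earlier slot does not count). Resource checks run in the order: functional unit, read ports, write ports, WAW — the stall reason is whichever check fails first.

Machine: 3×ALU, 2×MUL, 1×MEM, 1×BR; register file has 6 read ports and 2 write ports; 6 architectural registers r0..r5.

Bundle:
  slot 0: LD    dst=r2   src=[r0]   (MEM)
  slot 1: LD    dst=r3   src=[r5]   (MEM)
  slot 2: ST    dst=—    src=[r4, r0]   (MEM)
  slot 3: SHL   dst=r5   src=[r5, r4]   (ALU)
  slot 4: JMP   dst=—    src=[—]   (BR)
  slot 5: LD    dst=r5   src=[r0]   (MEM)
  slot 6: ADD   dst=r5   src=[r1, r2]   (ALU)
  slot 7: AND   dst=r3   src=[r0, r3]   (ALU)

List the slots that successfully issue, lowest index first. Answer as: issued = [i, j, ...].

[0] MEM needs rd=1 wr=1: ok; after: ALU=3 MUL=2 MEM=0 BR=1, R=5, W=1
[1] MEM needs rd=1 wr=1: FU; after: ALU=3 MUL=2 MEM=0 BR=1, R=5, W=1
[2] MEM needs rd=2 wr=0: FU; after: ALU=3 MUL=2 MEM=0 BR=1, R=5, W=1
[3] ALU needs rd=2 wr=1: ok; after: ALU=2 MUL=2 MEM=0 BR=1, R=3, W=0
[4] BR needs rd=0 wr=0: ok; after: ALU=2 MUL=2 MEM=0 BR=0, R=3, W=0
[5] MEM needs rd=1 wr=1: FU; after: ALU=2 MUL=2 MEM=0 BR=0, R=3, W=0
[6] ALU needs rd=2 wr=1: WR_PORT; after: ALU=2 MUL=2 MEM=0 BR=0, R=3, W=0
[7] ALU needs rd=2 wr=1: WR_PORT; after: ALU=2 MUL=2 MEM=0 BR=0, R=3, W=0

issued = [0, 3, 4]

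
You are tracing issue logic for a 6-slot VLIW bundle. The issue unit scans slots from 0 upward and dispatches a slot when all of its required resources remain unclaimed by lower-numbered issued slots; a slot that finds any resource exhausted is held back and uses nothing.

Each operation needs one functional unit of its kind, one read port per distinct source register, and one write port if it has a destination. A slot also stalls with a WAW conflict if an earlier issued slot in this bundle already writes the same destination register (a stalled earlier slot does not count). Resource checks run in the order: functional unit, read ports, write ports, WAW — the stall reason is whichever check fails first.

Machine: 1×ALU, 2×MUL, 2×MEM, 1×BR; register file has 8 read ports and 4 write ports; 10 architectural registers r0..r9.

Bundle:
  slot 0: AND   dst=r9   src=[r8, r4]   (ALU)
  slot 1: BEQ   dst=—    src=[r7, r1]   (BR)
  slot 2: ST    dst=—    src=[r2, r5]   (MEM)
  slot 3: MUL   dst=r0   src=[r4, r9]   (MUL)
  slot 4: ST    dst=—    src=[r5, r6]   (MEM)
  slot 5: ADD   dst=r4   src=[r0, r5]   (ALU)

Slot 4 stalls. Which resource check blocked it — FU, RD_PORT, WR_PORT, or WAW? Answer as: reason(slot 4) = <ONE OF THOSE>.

reason(slot 4) = RD_PORT

  0. ALU→r9 ⇒ go  {0A/2Mu/2Ld/1B | 6r 3w}
  1. BR ⇒ go  {0A/2Mu/2Ld/0B | 4r 3w}
  2. MEM ⇒ go  {0A/2Mu/1Ld/0B | 2r 3w}
  3. MUL→r0 ⇒ go  {0A/1Mu/1Ld/0B | 0r 2w}
  4. MEM ⇒ no(RD_PORT)  {0A/1Mu/1Ld/0B | 0r 2w}
  5. ALU→r4 ⇒ no(FU)  {0A/1Mu/1Ld/0B | 0r 2w}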